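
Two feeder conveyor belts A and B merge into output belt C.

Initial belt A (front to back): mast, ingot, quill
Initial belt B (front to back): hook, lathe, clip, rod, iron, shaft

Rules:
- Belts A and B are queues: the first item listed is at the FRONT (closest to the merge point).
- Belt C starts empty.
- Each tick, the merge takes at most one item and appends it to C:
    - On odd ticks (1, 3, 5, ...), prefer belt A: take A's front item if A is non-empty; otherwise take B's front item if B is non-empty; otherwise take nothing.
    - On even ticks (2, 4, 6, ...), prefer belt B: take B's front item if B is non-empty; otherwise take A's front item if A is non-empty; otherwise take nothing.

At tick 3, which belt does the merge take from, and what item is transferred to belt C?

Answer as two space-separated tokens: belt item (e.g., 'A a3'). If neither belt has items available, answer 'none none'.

Tick 1: prefer A, take mast from A; A=[ingot,quill] B=[hook,lathe,clip,rod,iron,shaft] C=[mast]
Tick 2: prefer B, take hook from B; A=[ingot,quill] B=[lathe,clip,rod,iron,shaft] C=[mast,hook]
Tick 3: prefer A, take ingot from A; A=[quill] B=[lathe,clip,rod,iron,shaft] C=[mast,hook,ingot]

Answer: A ingot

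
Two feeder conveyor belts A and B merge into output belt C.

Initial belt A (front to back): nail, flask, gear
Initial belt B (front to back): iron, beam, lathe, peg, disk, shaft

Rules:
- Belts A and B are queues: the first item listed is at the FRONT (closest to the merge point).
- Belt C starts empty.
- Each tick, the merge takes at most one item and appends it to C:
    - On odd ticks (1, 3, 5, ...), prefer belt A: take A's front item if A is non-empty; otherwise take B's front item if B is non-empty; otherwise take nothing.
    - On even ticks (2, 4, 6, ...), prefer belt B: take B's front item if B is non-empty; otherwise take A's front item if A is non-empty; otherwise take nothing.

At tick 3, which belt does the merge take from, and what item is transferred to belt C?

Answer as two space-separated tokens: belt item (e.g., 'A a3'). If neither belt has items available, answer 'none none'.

Answer: A flask

Derivation:
Tick 1: prefer A, take nail from A; A=[flask,gear] B=[iron,beam,lathe,peg,disk,shaft] C=[nail]
Tick 2: prefer B, take iron from B; A=[flask,gear] B=[beam,lathe,peg,disk,shaft] C=[nail,iron]
Tick 3: prefer A, take flask from A; A=[gear] B=[beam,lathe,peg,disk,shaft] C=[nail,iron,flask]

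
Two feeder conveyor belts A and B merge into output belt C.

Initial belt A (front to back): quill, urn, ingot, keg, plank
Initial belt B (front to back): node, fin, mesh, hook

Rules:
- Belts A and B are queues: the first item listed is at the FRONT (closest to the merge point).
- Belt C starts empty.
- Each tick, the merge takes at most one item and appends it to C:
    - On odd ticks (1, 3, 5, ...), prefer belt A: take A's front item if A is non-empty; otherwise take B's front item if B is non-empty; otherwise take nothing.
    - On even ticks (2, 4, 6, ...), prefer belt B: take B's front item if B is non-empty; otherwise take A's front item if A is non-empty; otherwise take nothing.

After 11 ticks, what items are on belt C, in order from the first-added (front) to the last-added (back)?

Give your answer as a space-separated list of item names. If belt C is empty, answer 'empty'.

Tick 1: prefer A, take quill from A; A=[urn,ingot,keg,plank] B=[node,fin,mesh,hook] C=[quill]
Tick 2: prefer B, take node from B; A=[urn,ingot,keg,plank] B=[fin,mesh,hook] C=[quill,node]
Tick 3: prefer A, take urn from A; A=[ingot,keg,plank] B=[fin,mesh,hook] C=[quill,node,urn]
Tick 4: prefer B, take fin from B; A=[ingot,keg,plank] B=[mesh,hook] C=[quill,node,urn,fin]
Tick 5: prefer A, take ingot from A; A=[keg,plank] B=[mesh,hook] C=[quill,node,urn,fin,ingot]
Tick 6: prefer B, take mesh from B; A=[keg,plank] B=[hook] C=[quill,node,urn,fin,ingot,mesh]
Tick 7: prefer A, take keg from A; A=[plank] B=[hook] C=[quill,node,urn,fin,ingot,mesh,keg]
Tick 8: prefer B, take hook from B; A=[plank] B=[-] C=[quill,node,urn,fin,ingot,mesh,keg,hook]
Tick 9: prefer A, take plank from A; A=[-] B=[-] C=[quill,node,urn,fin,ingot,mesh,keg,hook,plank]
Tick 10: prefer B, both empty, nothing taken; A=[-] B=[-] C=[quill,node,urn,fin,ingot,mesh,keg,hook,plank]
Tick 11: prefer A, both empty, nothing taken; A=[-] B=[-] C=[quill,node,urn,fin,ingot,mesh,keg,hook,plank]

Answer: quill node urn fin ingot mesh keg hook plank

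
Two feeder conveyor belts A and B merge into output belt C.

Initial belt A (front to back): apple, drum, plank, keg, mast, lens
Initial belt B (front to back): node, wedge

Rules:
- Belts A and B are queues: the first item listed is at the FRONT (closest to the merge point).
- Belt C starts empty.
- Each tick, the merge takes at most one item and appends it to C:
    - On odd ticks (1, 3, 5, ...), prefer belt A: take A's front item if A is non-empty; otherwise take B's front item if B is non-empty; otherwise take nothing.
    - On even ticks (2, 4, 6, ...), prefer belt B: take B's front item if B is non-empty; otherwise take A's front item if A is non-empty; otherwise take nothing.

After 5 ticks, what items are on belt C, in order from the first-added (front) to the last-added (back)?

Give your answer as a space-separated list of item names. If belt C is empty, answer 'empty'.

Answer: apple node drum wedge plank

Derivation:
Tick 1: prefer A, take apple from A; A=[drum,plank,keg,mast,lens] B=[node,wedge] C=[apple]
Tick 2: prefer B, take node from B; A=[drum,plank,keg,mast,lens] B=[wedge] C=[apple,node]
Tick 3: prefer A, take drum from A; A=[plank,keg,mast,lens] B=[wedge] C=[apple,node,drum]
Tick 4: prefer B, take wedge from B; A=[plank,keg,mast,lens] B=[-] C=[apple,node,drum,wedge]
Tick 5: prefer A, take plank from A; A=[keg,mast,lens] B=[-] C=[apple,node,drum,wedge,plank]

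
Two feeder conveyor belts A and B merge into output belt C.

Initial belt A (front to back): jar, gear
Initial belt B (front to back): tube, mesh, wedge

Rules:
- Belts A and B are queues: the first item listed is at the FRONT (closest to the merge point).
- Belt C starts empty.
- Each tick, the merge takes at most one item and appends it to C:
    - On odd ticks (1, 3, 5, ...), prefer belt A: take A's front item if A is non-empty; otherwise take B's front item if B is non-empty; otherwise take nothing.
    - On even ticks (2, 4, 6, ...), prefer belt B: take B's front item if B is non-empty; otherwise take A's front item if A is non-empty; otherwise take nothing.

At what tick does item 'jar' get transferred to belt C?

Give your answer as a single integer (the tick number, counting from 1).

Answer: 1

Derivation:
Tick 1: prefer A, take jar from A; A=[gear] B=[tube,mesh,wedge] C=[jar]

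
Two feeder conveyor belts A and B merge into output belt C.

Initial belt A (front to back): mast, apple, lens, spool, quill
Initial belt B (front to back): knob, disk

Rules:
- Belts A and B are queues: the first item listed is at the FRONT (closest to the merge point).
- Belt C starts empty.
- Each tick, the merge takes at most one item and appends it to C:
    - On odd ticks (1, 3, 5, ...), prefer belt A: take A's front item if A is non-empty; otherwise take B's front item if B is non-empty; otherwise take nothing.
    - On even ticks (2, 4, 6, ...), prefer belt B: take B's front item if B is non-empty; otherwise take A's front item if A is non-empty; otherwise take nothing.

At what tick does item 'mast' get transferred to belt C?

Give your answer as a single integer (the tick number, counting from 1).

Tick 1: prefer A, take mast from A; A=[apple,lens,spool,quill] B=[knob,disk] C=[mast]

Answer: 1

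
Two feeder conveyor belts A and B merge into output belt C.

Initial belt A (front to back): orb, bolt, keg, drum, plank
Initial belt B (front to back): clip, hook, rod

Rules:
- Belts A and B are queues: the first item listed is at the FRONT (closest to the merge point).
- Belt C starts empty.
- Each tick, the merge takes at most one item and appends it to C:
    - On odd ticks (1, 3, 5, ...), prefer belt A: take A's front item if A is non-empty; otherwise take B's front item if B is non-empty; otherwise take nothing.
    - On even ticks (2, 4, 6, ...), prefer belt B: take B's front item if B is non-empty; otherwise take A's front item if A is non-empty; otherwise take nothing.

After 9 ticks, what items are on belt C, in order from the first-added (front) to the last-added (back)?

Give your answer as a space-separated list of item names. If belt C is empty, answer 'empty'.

Answer: orb clip bolt hook keg rod drum plank

Derivation:
Tick 1: prefer A, take orb from A; A=[bolt,keg,drum,plank] B=[clip,hook,rod] C=[orb]
Tick 2: prefer B, take clip from B; A=[bolt,keg,drum,plank] B=[hook,rod] C=[orb,clip]
Tick 3: prefer A, take bolt from A; A=[keg,drum,plank] B=[hook,rod] C=[orb,clip,bolt]
Tick 4: prefer B, take hook from B; A=[keg,drum,plank] B=[rod] C=[orb,clip,bolt,hook]
Tick 5: prefer A, take keg from A; A=[drum,plank] B=[rod] C=[orb,clip,bolt,hook,keg]
Tick 6: prefer B, take rod from B; A=[drum,plank] B=[-] C=[orb,clip,bolt,hook,keg,rod]
Tick 7: prefer A, take drum from A; A=[plank] B=[-] C=[orb,clip,bolt,hook,keg,rod,drum]
Tick 8: prefer B, take plank from A; A=[-] B=[-] C=[orb,clip,bolt,hook,keg,rod,drum,plank]
Tick 9: prefer A, both empty, nothing taken; A=[-] B=[-] C=[orb,clip,bolt,hook,keg,rod,drum,plank]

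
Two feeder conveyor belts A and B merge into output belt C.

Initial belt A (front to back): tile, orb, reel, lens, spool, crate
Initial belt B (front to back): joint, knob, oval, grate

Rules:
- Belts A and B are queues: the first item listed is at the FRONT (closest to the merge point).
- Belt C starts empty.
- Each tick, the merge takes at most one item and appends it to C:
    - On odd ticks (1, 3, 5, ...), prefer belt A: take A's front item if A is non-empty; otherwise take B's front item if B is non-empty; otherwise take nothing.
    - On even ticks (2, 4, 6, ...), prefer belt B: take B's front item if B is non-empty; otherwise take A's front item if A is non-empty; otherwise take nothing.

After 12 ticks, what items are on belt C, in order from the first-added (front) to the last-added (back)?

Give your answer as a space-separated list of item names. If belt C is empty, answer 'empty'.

Tick 1: prefer A, take tile from A; A=[orb,reel,lens,spool,crate] B=[joint,knob,oval,grate] C=[tile]
Tick 2: prefer B, take joint from B; A=[orb,reel,lens,spool,crate] B=[knob,oval,grate] C=[tile,joint]
Tick 3: prefer A, take orb from A; A=[reel,lens,spool,crate] B=[knob,oval,grate] C=[tile,joint,orb]
Tick 4: prefer B, take knob from B; A=[reel,lens,spool,crate] B=[oval,grate] C=[tile,joint,orb,knob]
Tick 5: prefer A, take reel from A; A=[lens,spool,crate] B=[oval,grate] C=[tile,joint,orb,knob,reel]
Tick 6: prefer B, take oval from B; A=[lens,spool,crate] B=[grate] C=[tile,joint,orb,knob,reel,oval]
Tick 7: prefer A, take lens from A; A=[spool,crate] B=[grate] C=[tile,joint,orb,knob,reel,oval,lens]
Tick 8: prefer B, take grate from B; A=[spool,crate] B=[-] C=[tile,joint,orb,knob,reel,oval,lens,grate]
Tick 9: prefer A, take spool from A; A=[crate] B=[-] C=[tile,joint,orb,knob,reel,oval,lens,grate,spool]
Tick 10: prefer B, take crate from A; A=[-] B=[-] C=[tile,joint,orb,knob,reel,oval,lens,grate,spool,crate]
Tick 11: prefer A, both empty, nothing taken; A=[-] B=[-] C=[tile,joint,orb,knob,reel,oval,lens,grate,spool,crate]
Tick 12: prefer B, both empty, nothing taken; A=[-] B=[-] C=[tile,joint,orb,knob,reel,oval,lens,grate,spool,crate]

Answer: tile joint orb knob reel oval lens grate spool crate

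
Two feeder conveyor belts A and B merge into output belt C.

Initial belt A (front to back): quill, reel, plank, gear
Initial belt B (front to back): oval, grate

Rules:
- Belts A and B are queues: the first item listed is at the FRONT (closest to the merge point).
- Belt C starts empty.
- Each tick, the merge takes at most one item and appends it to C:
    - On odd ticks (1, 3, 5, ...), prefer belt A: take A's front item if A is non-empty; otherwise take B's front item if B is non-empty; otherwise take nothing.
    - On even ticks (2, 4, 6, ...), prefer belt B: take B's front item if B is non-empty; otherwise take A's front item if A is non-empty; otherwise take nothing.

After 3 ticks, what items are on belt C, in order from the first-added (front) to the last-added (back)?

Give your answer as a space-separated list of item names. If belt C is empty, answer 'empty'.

Tick 1: prefer A, take quill from A; A=[reel,plank,gear] B=[oval,grate] C=[quill]
Tick 2: prefer B, take oval from B; A=[reel,plank,gear] B=[grate] C=[quill,oval]
Tick 3: prefer A, take reel from A; A=[plank,gear] B=[grate] C=[quill,oval,reel]

Answer: quill oval reel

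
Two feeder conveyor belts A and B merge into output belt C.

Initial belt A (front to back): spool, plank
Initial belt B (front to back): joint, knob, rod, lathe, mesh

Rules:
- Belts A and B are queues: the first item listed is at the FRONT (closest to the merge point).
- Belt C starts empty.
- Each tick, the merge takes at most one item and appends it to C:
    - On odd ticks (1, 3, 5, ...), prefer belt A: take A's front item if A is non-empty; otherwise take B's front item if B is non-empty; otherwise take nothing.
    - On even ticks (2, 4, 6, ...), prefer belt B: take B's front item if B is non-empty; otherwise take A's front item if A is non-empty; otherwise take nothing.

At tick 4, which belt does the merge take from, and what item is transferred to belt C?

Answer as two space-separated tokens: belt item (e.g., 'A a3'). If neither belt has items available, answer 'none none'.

Answer: B knob

Derivation:
Tick 1: prefer A, take spool from A; A=[plank] B=[joint,knob,rod,lathe,mesh] C=[spool]
Tick 2: prefer B, take joint from B; A=[plank] B=[knob,rod,lathe,mesh] C=[spool,joint]
Tick 3: prefer A, take plank from A; A=[-] B=[knob,rod,lathe,mesh] C=[spool,joint,plank]
Tick 4: prefer B, take knob from B; A=[-] B=[rod,lathe,mesh] C=[spool,joint,plank,knob]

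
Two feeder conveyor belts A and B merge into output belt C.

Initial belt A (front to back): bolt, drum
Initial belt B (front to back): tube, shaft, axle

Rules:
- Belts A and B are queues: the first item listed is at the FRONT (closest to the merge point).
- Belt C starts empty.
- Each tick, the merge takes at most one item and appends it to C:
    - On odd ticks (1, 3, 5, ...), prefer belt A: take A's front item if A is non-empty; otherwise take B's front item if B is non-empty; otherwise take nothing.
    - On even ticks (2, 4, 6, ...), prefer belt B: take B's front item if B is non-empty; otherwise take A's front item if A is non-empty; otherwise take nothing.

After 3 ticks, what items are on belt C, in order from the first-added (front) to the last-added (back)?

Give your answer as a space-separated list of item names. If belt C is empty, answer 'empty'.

Tick 1: prefer A, take bolt from A; A=[drum] B=[tube,shaft,axle] C=[bolt]
Tick 2: prefer B, take tube from B; A=[drum] B=[shaft,axle] C=[bolt,tube]
Tick 3: prefer A, take drum from A; A=[-] B=[shaft,axle] C=[bolt,tube,drum]

Answer: bolt tube drum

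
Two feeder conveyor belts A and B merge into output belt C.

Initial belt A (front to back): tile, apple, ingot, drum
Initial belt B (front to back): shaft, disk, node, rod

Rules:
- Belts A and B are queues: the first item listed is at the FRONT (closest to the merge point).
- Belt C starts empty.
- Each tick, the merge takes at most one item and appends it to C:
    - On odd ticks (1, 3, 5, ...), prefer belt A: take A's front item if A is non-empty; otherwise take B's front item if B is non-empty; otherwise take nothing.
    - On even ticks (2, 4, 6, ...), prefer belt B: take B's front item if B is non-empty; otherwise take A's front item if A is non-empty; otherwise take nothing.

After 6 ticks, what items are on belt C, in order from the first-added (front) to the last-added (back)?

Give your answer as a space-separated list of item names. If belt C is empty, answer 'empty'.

Tick 1: prefer A, take tile from A; A=[apple,ingot,drum] B=[shaft,disk,node,rod] C=[tile]
Tick 2: prefer B, take shaft from B; A=[apple,ingot,drum] B=[disk,node,rod] C=[tile,shaft]
Tick 3: prefer A, take apple from A; A=[ingot,drum] B=[disk,node,rod] C=[tile,shaft,apple]
Tick 4: prefer B, take disk from B; A=[ingot,drum] B=[node,rod] C=[tile,shaft,apple,disk]
Tick 5: prefer A, take ingot from A; A=[drum] B=[node,rod] C=[tile,shaft,apple,disk,ingot]
Tick 6: prefer B, take node from B; A=[drum] B=[rod] C=[tile,shaft,apple,disk,ingot,node]

Answer: tile shaft apple disk ingot node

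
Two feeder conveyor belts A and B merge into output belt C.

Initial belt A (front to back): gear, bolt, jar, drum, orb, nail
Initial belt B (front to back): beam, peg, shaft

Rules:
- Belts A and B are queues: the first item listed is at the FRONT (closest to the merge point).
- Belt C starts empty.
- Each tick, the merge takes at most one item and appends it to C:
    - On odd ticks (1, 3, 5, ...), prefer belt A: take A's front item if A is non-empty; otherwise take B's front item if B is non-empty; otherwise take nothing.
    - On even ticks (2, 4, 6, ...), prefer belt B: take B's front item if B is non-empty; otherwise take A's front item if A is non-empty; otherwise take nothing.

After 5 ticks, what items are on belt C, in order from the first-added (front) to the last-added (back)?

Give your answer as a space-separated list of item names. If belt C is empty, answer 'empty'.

Tick 1: prefer A, take gear from A; A=[bolt,jar,drum,orb,nail] B=[beam,peg,shaft] C=[gear]
Tick 2: prefer B, take beam from B; A=[bolt,jar,drum,orb,nail] B=[peg,shaft] C=[gear,beam]
Tick 3: prefer A, take bolt from A; A=[jar,drum,orb,nail] B=[peg,shaft] C=[gear,beam,bolt]
Tick 4: prefer B, take peg from B; A=[jar,drum,orb,nail] B=[shaft] C=[gear,beam,bolt,peg]
Tick 5: prefer A, take jar from A; A=[drum,orb,nail] B=[shaft] C=[gear,beam,bolt,peg,jar]

Answer: gear beam bolt peg jar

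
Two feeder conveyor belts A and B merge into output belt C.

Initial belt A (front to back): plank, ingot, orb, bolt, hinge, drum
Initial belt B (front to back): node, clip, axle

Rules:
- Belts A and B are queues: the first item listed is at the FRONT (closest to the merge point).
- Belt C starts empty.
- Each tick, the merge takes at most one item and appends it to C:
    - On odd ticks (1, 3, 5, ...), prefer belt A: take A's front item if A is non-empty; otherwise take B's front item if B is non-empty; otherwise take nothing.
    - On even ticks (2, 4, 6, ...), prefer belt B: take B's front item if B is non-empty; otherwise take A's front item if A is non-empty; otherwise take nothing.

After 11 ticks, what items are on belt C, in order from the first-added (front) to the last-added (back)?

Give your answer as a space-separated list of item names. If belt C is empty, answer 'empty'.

Answer: plank node ingot clip orb axle bolt hinge drum

Derivation:
Tick 1: prefer A, take plank from A; A=[ingot,orb,bolt,hinge,drum] B=[node,clip,axle] C=[plank]
Tick 2: prefer B, take node from B; A=[ingot,orb,bolt,hinge,drum] B=[clip,axle] C=[plank,node]
Tick 3: prefer A, take ingot from A; A=[orb,bolt,hinge,drum] B=[clip,axle] C=[plank,node,ingot]
Tick 4: prefer B, take clip from B; A=[orb,bolt,hinge,drum] B=[axle] C=[plank,node,ingot,clip]
Tick 5: prefer A, take orb from A; A=[bolt,hinge,drum] B=[axle] C=[plank,node,ingot,clip,orb]
Tick 6: prefer B, take axle from B; A=[bolt,hinge,drum] B=[-] C=[plank,node,ingot,clip,orb,axle]
Tick 7: prefer A, take bolt from A; A=[hinge,drum] B=[-] C=[plank,node,ingot,clip,orb,axle,bolt]
Tick 8: prefer B, take hinge from A; A=[drum] B=[-] C=[plank,node,ingot,clip,orb,axle,bolt,hinge]
Tick 9: prefer A, take drum from A; A=[-] B=[-] C=[plank,node,ingot,clip,orb,axle,bolt,hinge,drum]
Tick 10: prefer B, both empty, nothing taken; A=[-] B=[-] C=[plank,node,ingot,clip,orb,axle,bolt,hinge,drum]
Tick 11: prefer A, both empty, nothing taken; A=[-] B=[-] C=[plank,node,ingot,clip,orb,axle,bolt,hinge,drum]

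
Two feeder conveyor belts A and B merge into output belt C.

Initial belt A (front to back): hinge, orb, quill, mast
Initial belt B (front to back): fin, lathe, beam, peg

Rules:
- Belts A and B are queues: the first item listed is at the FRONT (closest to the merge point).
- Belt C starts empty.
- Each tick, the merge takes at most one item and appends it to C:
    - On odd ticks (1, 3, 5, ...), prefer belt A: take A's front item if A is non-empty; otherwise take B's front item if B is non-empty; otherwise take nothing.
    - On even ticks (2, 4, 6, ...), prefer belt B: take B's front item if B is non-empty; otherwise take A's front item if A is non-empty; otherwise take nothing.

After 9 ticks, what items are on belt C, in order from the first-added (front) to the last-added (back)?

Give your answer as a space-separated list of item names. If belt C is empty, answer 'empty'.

Answer: hinge fin orb lathe quill beam mast peg

Derivation:
Tick 1: prefer A, take hinge from A; A=[orb,quill,mast] B=[fin,lathe,beam,peg] C=[hinge]
Tick 2: prefer B, take fin from B; A=[orb,quill,mast] B=[lathe,beam,peg] C=[hinge,fin]
Tick 3: prefer A, take orb from A; A=[quill,mast] B=[lathe,beam,peg] C=[hinge,fin,orb]
Tick 4: prefer B, take lathe from B; A=[quill,mast] B=[beam,peg] C=[hinge,fin,orb,lathe]
Tick 5: prefer A, take quill from A; A=[mast] B=[beam,peg] C=[hinge,fin,orb,lathe,quill]
Tick 6: prefer B, take beam from B; A=[mast] B=[peg] C=[hinge,fin,orb,lathe,quill,beam]
Tick 7: prefer A, take mast from A; A=[-] B=[peg] C=[hinge,fin,orb,lathe,quill,beam,mast]
Tick 8: prefer B, take peg from B; A=[-] B=[-] C=[hinge,fin,orb,lathe,quill,beam,mast,peg]
Tick 9: prefer A, both empty, nothing taken; A=[-] B=[-] C=[hinge,fin,orb,lathe,quill,beam,mast,peg]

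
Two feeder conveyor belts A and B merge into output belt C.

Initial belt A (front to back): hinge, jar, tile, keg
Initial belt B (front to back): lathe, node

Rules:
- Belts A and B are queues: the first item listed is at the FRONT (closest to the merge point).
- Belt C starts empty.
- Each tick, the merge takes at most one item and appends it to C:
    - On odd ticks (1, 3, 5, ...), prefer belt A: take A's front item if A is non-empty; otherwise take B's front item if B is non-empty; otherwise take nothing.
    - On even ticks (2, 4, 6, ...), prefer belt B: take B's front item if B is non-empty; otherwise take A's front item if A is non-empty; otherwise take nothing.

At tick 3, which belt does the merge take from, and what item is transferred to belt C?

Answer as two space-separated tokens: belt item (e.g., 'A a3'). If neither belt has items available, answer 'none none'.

Answer: A jar

Derivation:
Tick 1: prefer A, take hinge from A; A=[jar,tile,keg] B=[lathe,node] C=[hinge]
Tick 2: prefer B, take lathe from B; A=[jar,tile,keg] B=[node] C=[hinge,lathe]
Tick 3: prefer A, take jar from A; A=[tile,keg] B=[node] C=[hinge,lathe,jar]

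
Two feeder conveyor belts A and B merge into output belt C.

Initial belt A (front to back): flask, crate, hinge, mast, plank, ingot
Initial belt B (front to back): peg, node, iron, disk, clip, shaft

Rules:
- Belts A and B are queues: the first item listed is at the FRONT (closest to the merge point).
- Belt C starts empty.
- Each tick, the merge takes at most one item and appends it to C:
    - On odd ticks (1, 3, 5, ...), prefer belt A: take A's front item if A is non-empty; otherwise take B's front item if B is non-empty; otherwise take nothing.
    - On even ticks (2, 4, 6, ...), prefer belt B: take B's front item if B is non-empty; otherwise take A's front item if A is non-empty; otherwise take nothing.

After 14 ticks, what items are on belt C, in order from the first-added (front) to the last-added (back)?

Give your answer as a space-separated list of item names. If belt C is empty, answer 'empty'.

Tick 1: prefer A, take flask from A; A=[crate,hinge,mast,plank,ingot] B=[peg,node,iron,disk,clip,shaft] C=[flask]
Tick 2: prefer B, take peg from B; A=[crate,hinge,mast,plank,ingot] B=[node,iron,disk,clip,shaft] C=[flask,peg]
Tick 3: prefer A, take crate from A; A=[hinge,mast,plank,ingot] B=[node,iron,disk,clip,shaft] C=[flask,peg,crate]
Tick 4: prefer B, take node from B; A=[hinge,mast,plank,ingot] B=[iron,disk,clip,shaft] C=[flask,peg,crate,node]
Tick 5: prefer A, take hinge from A; A=[mast,plank,ingot] B=[iron,disk,clip,shaft] C=[flask,peg,crate,node,hinge]
Tick 6: prefer B, take iron from B; A=[mast,plank,ingot] B=[disk,clip,shaft] C=[flask,peg,crate,node,hinge,iron]
Tick 7: prefer A, take mast from A; A=[plank,ingot] B=[disk,clip,shaft] C=[flask,peg,crate,node,hinge,iron,mast]
Tick 8: prefer B, take disk from B; A=[plank,ingot] B=[clip,shaft] C=[flask,peg,crate,node,hinge,iron,mast,disk]
Tick 9: prefer A, take plank from A; A=[ingot] B=[clip,shaft] C=[flask,peg,crate,node,hinge,iron,mast,disk,plank]
Tick 10: prefer B, take clip from B; A=[ingot] B=[shaft] C=[flask,peg,crate,node,hinge,iron,mast,disk,plank,clip]
Tick 11: prefer A, take ingot from A; A=[-] B=[shaft] C=[flask,peg,crate,node,hinge,iron,mast,disk,plank,clip,ingot]
Tick 12: prefer B, take shaft from B; A=[-] B=[-] C=[flask,peg,crate,node,hinge,iron,mast,disk,plank,clip,ingot,shaft]
Tick 13: prefer A, both empty, nothing taken; A=[-] B=[-] C=[flask,peg,crate,node,hinge,iron,mast,disk,plank,clip,ingot,shaft]
Tick 14: prefer B, both empty, nothing taken; A=[-] B=[-] C=[flask,peg,crate,node,hinge,iron,mast,disk,plank,clip,ingot,shaft]

Answer: flask peg crate node hinge iron mast disk plank clip ingot shaft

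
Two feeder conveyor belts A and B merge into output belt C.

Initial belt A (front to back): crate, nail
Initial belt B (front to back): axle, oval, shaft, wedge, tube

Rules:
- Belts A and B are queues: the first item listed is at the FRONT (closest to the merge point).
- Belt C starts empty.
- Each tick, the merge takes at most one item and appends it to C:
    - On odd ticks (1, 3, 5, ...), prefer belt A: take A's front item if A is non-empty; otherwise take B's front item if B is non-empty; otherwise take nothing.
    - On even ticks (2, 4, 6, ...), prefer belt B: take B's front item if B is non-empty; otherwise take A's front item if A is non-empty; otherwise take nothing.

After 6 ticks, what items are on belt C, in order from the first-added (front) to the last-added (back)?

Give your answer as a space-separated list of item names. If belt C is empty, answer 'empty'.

Tick 1: prefer A, take crate from A; A=[nail] B=[axle,oval,shaft,wedge,tube] C=[crate]
Tick 2: prefer B, take axle from B; A=[nail] B=[oval,shaft,wedge,tube] C=[crate,axle]
Tick 3: prefer A, take nail from A; A=[-] B=[oval,shaft,wedge,tube] C=[crate,axle,nail]
Tick 4: prefer B, take oval from B; A=[-] B=[shaft,wedge,tube] C=[crate,axle,nail,oval]
Tick 5: prefer A, take shaft from B; A=[-] B=[wedge,tube] C=[crate,axle,nail,oval,shaft]
Tick 6: prefer B, take wedge from B; A=[-] B=[tube] C=[crate,axle,nail,oval,shaft,wedge]

Answer: crate axle nail oval shaft wedge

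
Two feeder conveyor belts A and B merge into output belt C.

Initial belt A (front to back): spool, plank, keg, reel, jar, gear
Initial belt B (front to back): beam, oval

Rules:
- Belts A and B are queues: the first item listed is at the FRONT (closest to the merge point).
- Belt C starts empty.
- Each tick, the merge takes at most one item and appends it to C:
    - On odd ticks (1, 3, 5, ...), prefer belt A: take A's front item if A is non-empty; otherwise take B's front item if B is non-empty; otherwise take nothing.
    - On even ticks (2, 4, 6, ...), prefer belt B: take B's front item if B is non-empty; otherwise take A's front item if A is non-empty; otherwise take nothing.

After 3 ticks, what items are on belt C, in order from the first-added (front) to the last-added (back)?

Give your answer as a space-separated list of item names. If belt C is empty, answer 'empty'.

Answer: spool beam plank

Derivation:
Tick 1: prefer A, take spool from A; A=[plank,keg,reel,jar,gear] B=[beam,oval] C=[spool]
Tick 2: prefer B, take beam from B; A=[plank,keg,reel,jar,gear] B=[oval] C=[spool,beam]
Tick 3: prefer A, take plank from A; A=[keg,reel,jar,gear] B=[oval] C=[spool,beam,plank]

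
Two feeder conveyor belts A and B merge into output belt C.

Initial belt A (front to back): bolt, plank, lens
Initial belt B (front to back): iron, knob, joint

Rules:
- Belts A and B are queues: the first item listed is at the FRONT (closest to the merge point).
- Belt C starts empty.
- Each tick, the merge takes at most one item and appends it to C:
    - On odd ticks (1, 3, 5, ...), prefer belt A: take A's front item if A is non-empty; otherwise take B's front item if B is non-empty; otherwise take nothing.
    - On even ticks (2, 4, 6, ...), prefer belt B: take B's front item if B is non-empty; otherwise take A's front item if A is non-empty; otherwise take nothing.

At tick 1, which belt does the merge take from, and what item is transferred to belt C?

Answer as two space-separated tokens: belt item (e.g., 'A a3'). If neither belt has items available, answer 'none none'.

Tick 1: prefer A, take bolt from A; A=[plank,lens] B=[iron,knob,joint] C=[bolt]

Answer: A bolt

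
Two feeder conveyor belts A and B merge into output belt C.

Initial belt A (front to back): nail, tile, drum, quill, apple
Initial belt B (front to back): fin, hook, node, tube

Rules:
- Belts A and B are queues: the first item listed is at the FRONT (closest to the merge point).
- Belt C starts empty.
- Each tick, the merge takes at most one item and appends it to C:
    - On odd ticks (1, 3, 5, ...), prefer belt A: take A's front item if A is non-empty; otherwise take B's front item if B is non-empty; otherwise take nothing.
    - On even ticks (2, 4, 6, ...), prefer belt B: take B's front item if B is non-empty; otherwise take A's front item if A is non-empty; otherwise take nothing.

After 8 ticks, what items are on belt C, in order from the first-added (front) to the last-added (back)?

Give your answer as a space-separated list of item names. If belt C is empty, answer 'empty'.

Tick 1: prefer A, take nail from A; A=[tile,drum,quill,apple] B=[fin,hook,node,tube] C=[nail]
Tick 2: prefer B, take fin from B; A=[tile,drum,quill,apple] B=[hook,node,tube] C=[nail,fin]
Tick 3: prefer A, take tile from A; A=[drum,quill,apple] B=[hook,node,tube] C=[nail,fin,tile]
Tick 4: prefer B, take hook from B; A=[drum,quill,apple] B=[node,tube] C=[nail,fin,tile,hook]
Tick 5: prefer A, take drum from A; A=[quill,apple] B=[node,tube] C=[nail,fin,tile,hook,drum]
Tick 6: prefer B, take node from B; A=[quill,apple] B=[tube] C=[nail,fin,tile,hook,drum,node]
Tick 7: prefer A, take quill from A; A=[apple] B=[tube] C=[nail,fin,tile,hook,drum,node,quill]
Tick 8: prefer B, take tube from B; A=[apple] B=[-] C=[nail,fin,tile,hook,drum,node,quill,tube]

Answer: nail fin tile hook drum node quill tube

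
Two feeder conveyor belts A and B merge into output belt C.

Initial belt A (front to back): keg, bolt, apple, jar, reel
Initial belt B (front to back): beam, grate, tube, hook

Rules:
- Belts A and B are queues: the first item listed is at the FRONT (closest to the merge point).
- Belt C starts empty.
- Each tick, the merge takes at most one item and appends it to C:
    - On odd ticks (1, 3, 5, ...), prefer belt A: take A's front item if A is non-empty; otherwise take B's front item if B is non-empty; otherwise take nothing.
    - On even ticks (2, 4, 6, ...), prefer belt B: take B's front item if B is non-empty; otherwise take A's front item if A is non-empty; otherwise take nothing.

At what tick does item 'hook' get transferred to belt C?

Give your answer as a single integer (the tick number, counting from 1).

Answer: 8

Derivation:
Tick 1: prefer A, take keg from A; A=[bolt,apple,jar,reel] B=[beam,grate,tube,hook] C=[keg]
Tick 2: prefer B, take beam from B; A=[bolt,apple,jar,reel] B=[grate,tube,hook] C=[keg,beam]
Tick 3: prefer A, take bolt from A; A=[apple,jar,reel] B=[grate,tube,hook] C=[keg,beam,bolt]
Tick 4: prefer B, take grate from B; A=[apple,jar,reel] B=[tube,hook] C=[keg,beam,bolt,grate]
Tick 5: prefer A, take apple from A; A=[jar,reel] B=[tube,hook] C=[keg,beam,bolt,grate,apple]
Tick 6: prefer B, take tube from B; A=[jar,reel] B=[hook] C=[keg,beam,bolt,grate,apple,tube]
Tick 7: prefer A, take jar from A; A=[reel] B=[hook] C=[keg,beam,bolt,grate,apple,tube,jar]
Tick 8: prefer B, take hook from B; A=[reel] B=[-] C=[keg,beam,bolt,grate,apple,tube,jar,hook]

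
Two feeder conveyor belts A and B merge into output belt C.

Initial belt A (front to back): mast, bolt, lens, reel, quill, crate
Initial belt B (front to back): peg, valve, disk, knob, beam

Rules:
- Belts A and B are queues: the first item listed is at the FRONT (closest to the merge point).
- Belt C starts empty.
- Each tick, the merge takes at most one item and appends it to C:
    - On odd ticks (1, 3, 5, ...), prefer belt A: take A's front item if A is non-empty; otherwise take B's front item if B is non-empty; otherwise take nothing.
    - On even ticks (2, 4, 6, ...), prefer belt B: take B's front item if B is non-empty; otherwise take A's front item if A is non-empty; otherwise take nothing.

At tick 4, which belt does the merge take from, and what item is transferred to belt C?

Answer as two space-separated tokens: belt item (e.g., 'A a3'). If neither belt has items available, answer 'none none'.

Tick 1: prefer A, take mast from A; A=[bolt,lens,reel,quill,crate] B=[peg,valve,disk,knob,beam] C=[mast]
Tick 2: prefer B, take peg from B; A=[bolt,lens,reel,quill,crate] B=[valve,disk,knob,beam] C=[mast,peg]
Tick 3: prefer A, take bolt from A; A=[lens,reel,quill,crate] B=[valve,disk,knob,beam] C=[mast,peg,bolt]
Tick 4: prefer B, take valve from B; A=[lens,reel,quill,crate] B=[disk,knob,beam] C=[mast,peg,bolt,valve]

Answer: B valve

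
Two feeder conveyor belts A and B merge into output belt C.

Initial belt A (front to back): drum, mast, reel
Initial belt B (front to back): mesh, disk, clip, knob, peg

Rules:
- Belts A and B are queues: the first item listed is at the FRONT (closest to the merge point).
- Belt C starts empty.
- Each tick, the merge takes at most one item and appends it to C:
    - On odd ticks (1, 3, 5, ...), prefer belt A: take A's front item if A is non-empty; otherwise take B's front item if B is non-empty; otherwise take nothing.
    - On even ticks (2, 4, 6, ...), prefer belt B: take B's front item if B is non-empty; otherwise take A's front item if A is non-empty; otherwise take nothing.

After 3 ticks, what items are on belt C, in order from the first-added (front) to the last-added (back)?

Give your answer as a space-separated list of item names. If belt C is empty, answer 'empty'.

Tick 1: prefer A, take drum from A; A=[mast,reel] B=[mesh,disk,clip,knob,peg] C=[drum]
Tick 2: prefer B, take mesh from B; A=[mast,reel] B=[disk,clip,knob,peg] C=[drum,mesh]
Tick 3: prefer A, take mast from A; A=[reel] B=[disk,clip,knob,peg] C=[drum,mesh,mast]

Answer: drum mesh mast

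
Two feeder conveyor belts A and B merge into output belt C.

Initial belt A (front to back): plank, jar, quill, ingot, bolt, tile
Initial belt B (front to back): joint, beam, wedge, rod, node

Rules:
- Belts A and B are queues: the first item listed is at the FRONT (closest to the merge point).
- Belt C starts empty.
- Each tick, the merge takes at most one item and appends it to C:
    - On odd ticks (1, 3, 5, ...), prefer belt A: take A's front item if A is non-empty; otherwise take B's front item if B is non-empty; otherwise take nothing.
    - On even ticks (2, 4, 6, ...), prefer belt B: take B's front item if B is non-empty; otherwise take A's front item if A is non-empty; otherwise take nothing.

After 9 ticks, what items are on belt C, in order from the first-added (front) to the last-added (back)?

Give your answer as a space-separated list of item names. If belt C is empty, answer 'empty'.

Tick 1: prefer A, take plank from A; A=[jar,quill,ingot,bolt,tile] B=[joint,beam,wedge,rod,node] C=[plank]
Tick 2: prefer B, take joint from B; A=[jar,quill,ingot,bolt,tile] B=[beam,wedge,rod,node] C=[plank,joint]
Tick 3: prefer A, take jar from A; A=[quill,ingot,bolt,tile] B=[beam,wedge,rod,node] C=[plank,joint,jar]
Tick 4: prefer B, take beam from B; A=[quill,ingot,bolt,tile] B=[wedge,rod,node] C=[plank,joint,jar,beam]
Tick 5: prefer A, take quill from A; A=[ingot,bolt,tile] B=[wedge,rod,node] C=[plank,joint,jar,beam,quill]
Tick 6: prefer B, take wedge from B; A=[ingot,bolt,tile] B=[rod,node] C=[plank,joint,jar,beam,quill,wedge]
Tick 7: prefer A, take ingot from A; A=[bolt,tile] B=[rod,node] C=[plank,joint,jar,beam,quill,wedge,ingot]
Tick 8: prefer B, take rod from B; A=[bolt,tile] B=[node] C=[plank,joint,jar,beam,quill,wedge,ingot,rod]
Tick 9: prefer A, take bolt from A; A=[tile] B=[node] C=[plank,joint,jar,beam,quill,wedge,ingot,rod,bolt]

Answer: plank joint jar beam quill wedge ingot rod bolt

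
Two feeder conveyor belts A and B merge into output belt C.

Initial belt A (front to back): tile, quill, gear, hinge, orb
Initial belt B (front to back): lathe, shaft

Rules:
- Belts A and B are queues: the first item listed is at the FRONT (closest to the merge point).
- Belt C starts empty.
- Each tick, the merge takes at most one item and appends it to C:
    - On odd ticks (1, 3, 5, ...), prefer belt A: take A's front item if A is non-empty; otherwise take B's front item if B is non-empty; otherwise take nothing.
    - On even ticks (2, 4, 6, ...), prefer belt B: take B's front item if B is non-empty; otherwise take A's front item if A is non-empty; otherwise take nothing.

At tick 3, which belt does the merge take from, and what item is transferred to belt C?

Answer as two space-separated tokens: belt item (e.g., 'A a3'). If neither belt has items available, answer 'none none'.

Answer: A quill

Derivation:
Tick 1: prefer A, take tile from A; A=[quill,gear,hinge,orb] B=[lathe,shaft] C=[tile]
Tick 2: prefer B, take lathe from B; A=[quill,gear,hinge,orb] B=[shaft] C=[tile,lathe]
Tick 3: prefer A, take quill from A; A=[gear,hinge,orb] B=[shaft] C=[tile,lathe,quill]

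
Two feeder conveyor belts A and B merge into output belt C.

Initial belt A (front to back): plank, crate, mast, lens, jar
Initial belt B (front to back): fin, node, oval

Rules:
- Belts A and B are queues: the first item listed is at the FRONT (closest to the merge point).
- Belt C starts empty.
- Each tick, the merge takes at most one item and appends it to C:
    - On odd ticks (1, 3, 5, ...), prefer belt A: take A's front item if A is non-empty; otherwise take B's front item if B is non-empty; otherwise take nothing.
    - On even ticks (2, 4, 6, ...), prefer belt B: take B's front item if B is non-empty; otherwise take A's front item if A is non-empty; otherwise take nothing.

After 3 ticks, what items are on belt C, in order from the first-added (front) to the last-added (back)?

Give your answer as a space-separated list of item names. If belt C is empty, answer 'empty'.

Tick 1: prefer A, take plank from A; A=[crate,mast,lens,jar] B=[fin,node,oval] C=[plank]
Tick 2: prefer B, take fin from B; A=[crate,mast,lens,jar] B=[node,oval] C=[plank,fin]
Tick 3: prefer A, take crate from A; A=[mast,lens,jar] B=[node,oval] C=[plank,fin,crate]

Answer: plank fin crate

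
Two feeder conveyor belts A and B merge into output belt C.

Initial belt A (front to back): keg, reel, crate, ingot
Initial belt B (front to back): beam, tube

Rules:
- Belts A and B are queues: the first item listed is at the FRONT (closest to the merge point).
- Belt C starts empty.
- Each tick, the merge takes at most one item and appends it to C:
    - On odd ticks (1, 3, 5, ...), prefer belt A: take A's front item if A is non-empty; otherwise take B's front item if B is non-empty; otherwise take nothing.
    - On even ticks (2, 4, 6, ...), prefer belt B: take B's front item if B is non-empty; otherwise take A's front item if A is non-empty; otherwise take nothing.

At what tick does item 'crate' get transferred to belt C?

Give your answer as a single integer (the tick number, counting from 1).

Answer: 5

Derivation:
Tick 1: prefer A, take keg from A; A=[reel,crate,ingot] B=[beam,tube] C=[keg]
Tick 2: prefer B, take beam from B; A=[reel,crate,ingot] B=[tube] C=[keg,beam]
Tick 3: prefer A, take reel from A; A=[crate,ingot] B=[tube] C=[keg,beam,reel]
Tick 4: prefer B, take tube from B; A=[crate,ingot] B=[-] C=[keg,beam,reel,tube]
Tick 5: prefer A, take crate from A; A=[ingot] B=[-] C=[keg,beam,reel,tube,crate]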